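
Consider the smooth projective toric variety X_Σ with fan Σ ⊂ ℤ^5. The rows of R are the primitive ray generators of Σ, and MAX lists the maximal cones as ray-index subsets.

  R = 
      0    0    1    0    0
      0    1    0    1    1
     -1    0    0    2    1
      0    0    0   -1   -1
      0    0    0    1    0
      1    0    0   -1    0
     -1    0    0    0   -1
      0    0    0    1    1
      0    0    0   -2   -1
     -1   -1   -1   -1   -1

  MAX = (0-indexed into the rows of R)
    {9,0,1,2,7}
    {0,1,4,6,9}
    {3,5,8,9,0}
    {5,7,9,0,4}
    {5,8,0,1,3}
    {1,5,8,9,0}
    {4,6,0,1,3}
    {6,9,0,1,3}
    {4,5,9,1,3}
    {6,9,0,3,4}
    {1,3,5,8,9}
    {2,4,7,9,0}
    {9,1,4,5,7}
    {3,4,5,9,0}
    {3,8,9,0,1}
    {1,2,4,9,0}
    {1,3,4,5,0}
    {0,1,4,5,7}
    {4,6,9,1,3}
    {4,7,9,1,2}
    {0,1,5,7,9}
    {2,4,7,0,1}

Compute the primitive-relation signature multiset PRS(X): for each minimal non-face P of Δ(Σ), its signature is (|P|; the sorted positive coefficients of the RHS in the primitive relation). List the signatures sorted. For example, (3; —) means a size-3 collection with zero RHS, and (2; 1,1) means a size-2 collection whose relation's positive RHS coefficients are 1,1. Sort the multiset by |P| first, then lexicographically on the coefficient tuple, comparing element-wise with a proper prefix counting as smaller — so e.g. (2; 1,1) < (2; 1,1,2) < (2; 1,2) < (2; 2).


Δ(Σ) — 10 vertices, 14 min non-faces:

  • {3,7}:  v_{3} + v_{7} = 0  ⇒ sig = (2; —)
  • {2,5}:  v_{2} + v_{5} = v_{7}  ⇒ sig = (2; 1)
  • {4,8}:  v_{4} + v_{8} = v_{3}  ⇒ sig = (2; 1)
  • {5,6}:  v_{5} + v_{6} = v_{3}  ⇒ sig = (2; 1)
  • {2,8}:  v_{2} + v_{8} = v_{0} + v_{1} + v_{9}  ⇒ sig = (2; 1,1,1)
  • {2,3}:  v_{2} + v_{3} = v_{0} + v_{1} + v_{4} + v_{9}  ⇒ sig = (2; 1,1,1,1)
  • {6,7}:  v_{6} + v_{7} = v_{0} + v_{1} + v_{4} + v_{9}  ⇒ sig = (2; 1,1,1,1)
  • {7,8}:  v_{7} + v_{8} = v_{0} + v_{1} + v_{5} + v_{9}  ⇒ sig = (2; 1,1,1,1)
  • {6,8}:  v_{6} + v_{8} = v_{0} + v_{1} + 2·v_{3} + v_{9}  ⇒ sig = (2; 1,1,1,2)
  • {2,6}:  v_{2} + v_{6} = 2·v_{0} + 2·v_{1} + 2·v_{4} + 2·v_{9}  ⇒ sig = (2; 2,2,2,2)
  • {0,1,4,5,9}:  v_{0} + v_{1} + v_{4} + v_{5} + v_{9} = 0  ⇒ sig = (5; —)
  • {0,1,3,4,9}:  v_{0} + v_{1} + v_{3} + v_{4} + v_{9} = v_{6}  ⇒ sig = (5; 1)
  • {0,1,3,5,9}:  v_{0} + v_{1} + v_{3} + v_{5} + v_{9} = v_{8}  ⇒ sig = (5; 1)
  • {0,1,4,7,9}:  v_{0} + v_{1} + v_{4} + v_{7} + v_{9} = v_{2}  ⇒ sig = (5; 1)

Sorted signature multiset PRS(X):
    |P|=2: 10 collections, coeffs (), (1), (1), (1), (1,1,1), (1,1,1,1), (1,1,1,1), (1,1,1,1), (1,1,1,2), (2,2,2,2)
    |P|=5: 4 collections, coeffs (), (1), (1), (1)


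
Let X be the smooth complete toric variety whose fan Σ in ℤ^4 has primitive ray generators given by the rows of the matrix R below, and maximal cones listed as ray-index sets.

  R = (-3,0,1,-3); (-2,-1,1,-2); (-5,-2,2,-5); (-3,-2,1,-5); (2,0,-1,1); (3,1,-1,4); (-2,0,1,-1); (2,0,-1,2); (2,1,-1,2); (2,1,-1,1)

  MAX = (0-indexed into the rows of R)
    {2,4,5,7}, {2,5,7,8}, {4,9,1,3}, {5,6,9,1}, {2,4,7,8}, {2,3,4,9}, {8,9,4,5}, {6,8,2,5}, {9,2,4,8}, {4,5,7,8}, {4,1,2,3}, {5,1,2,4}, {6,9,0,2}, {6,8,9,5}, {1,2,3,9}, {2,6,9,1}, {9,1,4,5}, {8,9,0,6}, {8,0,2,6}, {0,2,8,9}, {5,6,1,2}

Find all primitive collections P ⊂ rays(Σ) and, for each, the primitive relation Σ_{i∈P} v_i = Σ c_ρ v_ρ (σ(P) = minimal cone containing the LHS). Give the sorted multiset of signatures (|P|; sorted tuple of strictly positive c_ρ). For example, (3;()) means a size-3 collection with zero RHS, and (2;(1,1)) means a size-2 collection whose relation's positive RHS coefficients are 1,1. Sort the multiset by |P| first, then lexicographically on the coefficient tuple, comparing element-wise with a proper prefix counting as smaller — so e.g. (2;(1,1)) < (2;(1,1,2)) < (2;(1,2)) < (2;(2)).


The 18 primitive collections of Σ (r=10, n=4):

  P={1,8}:  v_{1} + v_{8} = 0  ⇒ sig = (2;())
  P={4,6}:  v_{4} + v_{6} = 0  ⇒ sig = (2;())
  P={0,5}:  v_{0} + v_{5} = v_{6} + v_{8}  ⇒ sig = (2;(1,1))
  P={3,5}:  v_{3} + v_{5} = v_{1} + v_{4}  ⇒ sig = (2;(1,1))
  P={7,9}:  v_{7} + v_{9} = v_{4} + v_{8}  ⇒ sig = (2;(1,1))
  P={0,1}:  v_{0} + v_{1} = v_{2} + v_{6} + v_{9}  ⇒ sig = (2;(1,1,1))
  P={0,4}:  v_{0} + v_{4} = v_{2} + v_{8} + v_{9}  ⇒ sig = (2;(1,1,1))
  P={1,7}:  v_{1} + v_{7} = v_{2} + v_{4} + v_{5}  ⇒ sig = (2;(1,1,1))
  P={3,6}:  v_{3} + v_{6} = v_{1} + v_{2} + v_{9}  ⇒ sig = (2;(1,1,1))
  P={3,8}:  v_{3} + v_{8} = v_{2} + v_{4} + v_{9}  ⇒ sig = (2;(1,1,1))
  P={6,7}:  v_{6} + v_{7} = v_{2} + v_{5} + v_{8}  ⇒ sig = (2;(1,1,1))
  P={0,7}:  v_{0} + v_{7} = v_{2} + 2·v_{8}  ⇒ sig = (2;(1,2))
  P={3,7}:  v_{3} + v_{7} = v_{2} + 2·v_{4}  ⇒ sig = (2;(1,2))
  P={0,3}:  v_{0} + v_{3} = 2·v_{2} + 2·v_{9}  ⇒ sig = (2;(2,2))
  P={2,5,9}:  v_{2} + v_{5} + v_{9} = 0  ⇒ sig = (3;())
  P={1,2,4,9}:  v_{1} + v_{2} + v_{4} + v_{9} = v_{3}  ⇒ sig = (4;(1))
  P={2,4,5,8}:  v_{2} + v_{4} + v_{5} + v_{8} = v_{7}  ⇒ sig = (4;(1))
  P={2,6,8,9}:  v_{2} + v_{6} + v_{8} + v_{9} = v_{0}  ⇒ sig = (4;(1))

so the primitive-relation signature multiset is
{ (2;()) ×2,  (2;(1,1)) ×3,  (2;(1,1,1)) ×6,  (2;(1,2)) ×2,  (2;(2,2)),  (3;()),  (4;(1)) ×3 }


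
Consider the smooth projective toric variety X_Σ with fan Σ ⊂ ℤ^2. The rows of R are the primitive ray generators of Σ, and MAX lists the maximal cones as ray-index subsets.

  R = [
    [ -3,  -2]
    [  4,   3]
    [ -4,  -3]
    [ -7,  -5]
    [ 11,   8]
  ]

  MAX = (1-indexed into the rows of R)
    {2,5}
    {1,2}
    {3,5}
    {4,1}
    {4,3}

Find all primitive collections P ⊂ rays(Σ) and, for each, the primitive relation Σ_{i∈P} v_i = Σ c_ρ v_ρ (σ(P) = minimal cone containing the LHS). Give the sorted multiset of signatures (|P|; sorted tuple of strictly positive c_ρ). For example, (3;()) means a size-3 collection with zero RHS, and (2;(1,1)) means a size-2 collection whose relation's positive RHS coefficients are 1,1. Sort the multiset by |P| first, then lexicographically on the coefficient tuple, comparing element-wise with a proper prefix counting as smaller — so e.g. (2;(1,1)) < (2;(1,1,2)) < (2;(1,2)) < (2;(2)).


5 collections generate NE(X_Σ); each relation:

  P={2,3}:  v_{2} + v_{3} = 0 — sig = (2;())
  P={1,3}:  v_{1} + v_{3} = v_{4} — sig = (2;(1))
  P={2,4}:  v_{2} + v_{4} = v_{1} — sig = (2;(1))
  P={4,5}:  v_{4} + v_{5} = v_{2} — sig = (2;(1))
  P={1,5}:  v_{1} + v_{5} = 2·v_{2} — sig = (2;(2))

Hence PRS(X_Σ) =
{ (2;()),  (2;(1)) ×3,  (2;(2)) }


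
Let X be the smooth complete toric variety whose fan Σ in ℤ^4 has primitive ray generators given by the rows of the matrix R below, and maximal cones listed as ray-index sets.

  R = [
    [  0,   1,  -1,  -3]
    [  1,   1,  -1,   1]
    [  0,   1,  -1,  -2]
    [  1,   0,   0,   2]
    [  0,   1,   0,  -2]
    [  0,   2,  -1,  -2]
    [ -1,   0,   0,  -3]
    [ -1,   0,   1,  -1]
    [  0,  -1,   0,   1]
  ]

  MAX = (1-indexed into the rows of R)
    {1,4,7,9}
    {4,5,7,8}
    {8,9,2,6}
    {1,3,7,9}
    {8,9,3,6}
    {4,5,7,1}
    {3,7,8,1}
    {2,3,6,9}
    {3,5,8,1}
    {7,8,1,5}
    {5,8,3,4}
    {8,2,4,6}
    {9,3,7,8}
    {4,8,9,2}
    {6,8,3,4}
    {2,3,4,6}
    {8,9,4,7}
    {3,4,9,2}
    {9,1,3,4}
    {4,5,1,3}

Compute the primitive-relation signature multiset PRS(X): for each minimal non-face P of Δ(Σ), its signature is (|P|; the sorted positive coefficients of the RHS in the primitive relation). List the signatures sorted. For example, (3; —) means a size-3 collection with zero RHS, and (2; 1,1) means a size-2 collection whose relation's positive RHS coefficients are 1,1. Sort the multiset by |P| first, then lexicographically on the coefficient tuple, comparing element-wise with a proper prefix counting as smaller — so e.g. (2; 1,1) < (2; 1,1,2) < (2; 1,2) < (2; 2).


|primitive collections| = 14. Relations:

  P={2,7}:  v_{2} + v_{7} = v_{3} — sig = (2; 1)
  P={5,9}:  v_{5} + v_{9} = v_{4} + v_{7} — sig = (2; 1,1)
  P={1,6}:  v_{1} + v_{6} = 3·v_{3} + v_{4} + v_{8} — sig = (2; 1,1,3)
  P={1,2}:  v_{1} + v_{2} = 2·v_{3} + v_{4} — sig = (2; 1,2)
  P={6,7}:  v_{6} + v_{7} = 2·v_{3} + v_{8} — sig = (2; 1,2)
  P={2,5}:  v_{2} + v_{5} = 2·v_{3} + 2·v_{4} + v_{8} — sig = (2; 1,2,2)
  P={5,6}:  v_{5} + v_{6} = 3·v_{3} + 2·v_{4} + 2·v_{8} — sig = (2; 2,2,3)
  P={1,4,8}:  v_{1} + v_{4} + v_{8} = v_{5} — sig = (3; 1)
  P={1,8,9}:  v_{1} + v_{8} + v_{9} = v_{7} — sig = (3; 1)
  P={2,3,8}:  v_{2} + v_{3} + v_{8} = v_{6} — sig = (3; 1)
  P={3,4,7}:  v_{3} + v_{4} + v_{7} = v_{1} — sig = (3; 1)
  P={4,6,9}:  v_{4} + v_{6} + v_{9} = v_{2} — sig = (3; 1)
  P={3,5,7}:  v_{3} + v_{5} + v_{7} = 2·v_{1} + v_{8} — sig = (3; 1,2)
  P={3,4,8,9}:  v_{3} + v_{4} + v_{8} + v_{9} = 0 — sig = (4; —)

Hence PRS(X_Σ) =
{ (2; 1),  (2; 1,1),  (2; 1,1,3),  (2; 1,2) ×2,  (2; 1,2,2),  (2; 2,2,3),  (3; 1) ×5,  (3; 1,2),  (4; —) }


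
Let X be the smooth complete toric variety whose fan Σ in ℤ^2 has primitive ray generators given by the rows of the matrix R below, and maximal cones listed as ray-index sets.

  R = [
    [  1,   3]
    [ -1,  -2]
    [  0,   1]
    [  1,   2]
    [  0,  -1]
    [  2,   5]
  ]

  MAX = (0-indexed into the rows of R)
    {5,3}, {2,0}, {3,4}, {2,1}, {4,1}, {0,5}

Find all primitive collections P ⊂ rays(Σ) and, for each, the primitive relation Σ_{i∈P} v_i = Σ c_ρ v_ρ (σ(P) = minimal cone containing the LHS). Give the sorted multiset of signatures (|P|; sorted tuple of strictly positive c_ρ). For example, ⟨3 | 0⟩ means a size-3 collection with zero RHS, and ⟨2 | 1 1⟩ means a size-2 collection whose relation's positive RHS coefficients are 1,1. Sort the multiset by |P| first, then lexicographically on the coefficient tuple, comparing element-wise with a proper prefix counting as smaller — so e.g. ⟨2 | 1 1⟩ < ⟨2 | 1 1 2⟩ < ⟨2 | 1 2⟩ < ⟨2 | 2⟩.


9 minimal non-faces of Δ(Σ) (on 6 rays):

  {1,3}:  v_{1} + v_{3} = 0  →  sig = ⟨2 | 0⟩
  {2,4}:  v_{2} + v_{4} = 0  →  sig = ⟨2 | 0⟩
  {0,1}:  v_{0} + v_{1} = v_{2}  →  sig = ⟨2 | 1⟩
  {0,3}:  v_{0} + v_{3} = v_{5}  →  sig = ⟨2 | 1⟩
  {0,4}:  v_{0} + v_{4} = v_{3}  →  sig = ⟨2 | 1⟩
  {1,5}:  v_{1} + v_{5} = v_{0}  →  sig = ⟨2 | 1⟩
  {2,3}:  v_{2} + v_{3} = v_{0}  →  sig = ⟨2 | 1⟩
  {2,5}:  v_{2} + v_{5} = 2·v_{0}  →  sig = ⟨2 | 2⟩
  {4,5}:  v_{4} + v_{5} = 2·v_{3}  →  sig = ⟨2 | 2⟩

so the primitive-relation signature multiset is
[⟨2 | 0⟩, ⟨2 | 0⟩, ⟨2 | 1⟩, ⟨2 | 1⟩, ⟨2 | 1⟩, ⟨2 | 1⟩, ⟨2 | 1⟩, ⟨2 | 2⟩, ⟨2 | 2⟩]


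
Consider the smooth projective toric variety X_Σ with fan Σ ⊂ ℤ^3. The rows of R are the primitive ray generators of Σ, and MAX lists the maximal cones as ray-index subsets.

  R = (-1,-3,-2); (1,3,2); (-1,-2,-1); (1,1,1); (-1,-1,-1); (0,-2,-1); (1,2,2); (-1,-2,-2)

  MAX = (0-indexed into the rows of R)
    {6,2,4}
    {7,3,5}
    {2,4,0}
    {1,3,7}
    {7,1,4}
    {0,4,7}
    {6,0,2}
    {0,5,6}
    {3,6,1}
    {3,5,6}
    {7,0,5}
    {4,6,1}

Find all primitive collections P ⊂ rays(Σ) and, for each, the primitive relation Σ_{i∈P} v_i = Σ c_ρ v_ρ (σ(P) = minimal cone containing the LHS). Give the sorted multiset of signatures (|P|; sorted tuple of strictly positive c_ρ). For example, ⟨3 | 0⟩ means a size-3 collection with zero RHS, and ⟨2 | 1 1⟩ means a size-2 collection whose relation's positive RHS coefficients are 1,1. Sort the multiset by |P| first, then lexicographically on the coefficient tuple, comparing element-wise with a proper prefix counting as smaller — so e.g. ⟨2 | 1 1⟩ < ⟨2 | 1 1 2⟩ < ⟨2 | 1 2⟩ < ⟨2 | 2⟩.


Σ has 11 primitive collections:

  P={0,1}:  v_{0} + v_{1} = 0 ; sig = ⟨2 | 0⟩
  P={3,4}:  v_{3} + v_{4} = 0 ; sig = ⟨2 | 0⟩
  P={6,7}:  v_{6} + v_{7} = 0 ; sig = ⟨2 | 0⟩
  P={0,3}:  v_{0} + v_{3} = v_{5} ; sig = ⟨2 | 1⟩
  P={1,5}:  v_{1} + v_{5} = v_{3} ; sig = ⟨2 | 1⟩
  P={4,5}:  v_{4} + v_{5} = v_{0} ; sig = ⟨2 | 1⟩
  P={1,2}:  v_{1} + v_{2} = v_{4} + v_{6} ; sig = ⟨2 | 1 1⟩
  P={2,3}:  v_{2} + v_{3} = v_{0} + v_{6} ; sig = ⟨2 | 1 1⟩
  P={2,7}:  v_{2} + v_{7} = v_{0} + v_{4} ; sig = ⟨2 | 1 1⟩
  P={2,5}:  v_{2} + v_{5} = 2·v_{0} + v_{6} ; sig = ⟨2 | 1 2⟩
  P={0,4,6}:  v_{0} + v_{4} + v_{6} = v_{2} ; sig = ⟨3 | 1⟩

Hence PRS(X_Σ) =
{ ⟨2 | 0⟩ ×3,  ⟨2 | 1⟩ ×3,  ⟨2 | 1 1⟩ ×3,  ⟨2 | 1 2⟩,  ⟨3 | 1⟩ }


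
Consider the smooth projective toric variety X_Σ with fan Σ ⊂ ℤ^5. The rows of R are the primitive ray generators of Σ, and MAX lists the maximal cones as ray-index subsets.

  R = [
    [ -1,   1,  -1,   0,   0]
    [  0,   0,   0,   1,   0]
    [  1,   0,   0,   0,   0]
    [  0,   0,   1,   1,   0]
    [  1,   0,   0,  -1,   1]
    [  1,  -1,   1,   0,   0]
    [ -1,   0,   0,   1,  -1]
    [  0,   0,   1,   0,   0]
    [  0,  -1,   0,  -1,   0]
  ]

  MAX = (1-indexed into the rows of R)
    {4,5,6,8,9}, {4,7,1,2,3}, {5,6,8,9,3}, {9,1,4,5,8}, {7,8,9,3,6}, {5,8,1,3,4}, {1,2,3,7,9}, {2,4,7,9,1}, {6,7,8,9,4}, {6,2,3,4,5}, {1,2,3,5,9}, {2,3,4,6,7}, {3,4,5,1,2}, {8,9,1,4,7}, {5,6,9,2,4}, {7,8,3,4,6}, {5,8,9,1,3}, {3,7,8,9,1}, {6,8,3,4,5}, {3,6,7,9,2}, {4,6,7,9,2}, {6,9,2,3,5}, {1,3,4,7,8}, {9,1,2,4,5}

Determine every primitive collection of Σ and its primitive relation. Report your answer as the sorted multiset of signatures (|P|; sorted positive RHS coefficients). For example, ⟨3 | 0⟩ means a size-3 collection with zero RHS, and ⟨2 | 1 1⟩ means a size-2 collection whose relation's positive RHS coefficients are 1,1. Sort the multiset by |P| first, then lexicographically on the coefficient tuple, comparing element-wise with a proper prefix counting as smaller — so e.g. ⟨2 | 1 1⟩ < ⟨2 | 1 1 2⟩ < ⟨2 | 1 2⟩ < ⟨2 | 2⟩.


Σ has 4 primitive collections:

  P = {1,6}:  v_{1} + v_{6} = 0  so sig = ⟨2 | 0⟩
  P = {5,7}:  v_{5} + v_{7} = 0  so sig = ⟨2 | 0⟩
  P = {2,8}:  v_{2} + v_{8} = v_{4}  so sig = ⟨2 | 1⟩
  P = {3,4,9}:  v_{3} + v_{4} + v_{9} = v_{6}  so sig = ⟨3 | 1⟩

so the primitive-relation signature multiset is
{ ⟨2 | 0⟩ ×2,  ⟨2 | 1⟩,  ⟨3 | 1⟩ }


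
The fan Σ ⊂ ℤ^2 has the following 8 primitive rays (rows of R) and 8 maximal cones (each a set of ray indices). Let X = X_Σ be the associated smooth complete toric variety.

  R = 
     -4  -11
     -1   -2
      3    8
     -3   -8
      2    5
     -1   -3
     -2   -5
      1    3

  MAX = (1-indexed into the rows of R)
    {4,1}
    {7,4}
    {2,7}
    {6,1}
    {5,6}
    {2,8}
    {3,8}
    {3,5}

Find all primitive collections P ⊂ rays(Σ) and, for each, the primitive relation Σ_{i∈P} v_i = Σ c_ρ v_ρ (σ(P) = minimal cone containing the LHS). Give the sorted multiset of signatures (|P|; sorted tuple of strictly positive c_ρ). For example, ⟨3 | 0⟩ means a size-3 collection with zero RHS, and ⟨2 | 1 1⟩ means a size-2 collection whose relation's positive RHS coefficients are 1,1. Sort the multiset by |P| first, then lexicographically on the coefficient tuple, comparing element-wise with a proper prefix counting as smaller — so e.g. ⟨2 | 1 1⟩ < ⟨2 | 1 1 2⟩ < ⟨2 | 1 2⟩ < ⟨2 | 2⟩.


Minimal non-faces — 20 found among 8 rays, 8 max cones:

  P = {3,4}:  v_{3} + v_{4} = 0  ⟹  sig = ⟨2 | 0⟩
  P = {5,7}:  v_{5} + v_{7} = 0  ⟹  sig = ⟨2 | 0⟩
  P = {6,8}:  v_{6} + v_{8} = 0  ⟹  sig = ⟨2 | 0⟩
  P = {1,3}:  v_{1} + v_{3} = v_{6}  ⟹  sig = ⟨2 | 1⟩
  P = {1,8}:  v_{1} + v_{8} = v_{4}  ⟹  sig = ⟨2 | 1⟩
  P = {2,5}:  v_{2} + v_{5} = v_{8}  ⟹  sig = ⟨2 | 1⟩
  P = {2,6}:  v_{2} + v_{6} = v_{7}  ⟹  sig = ⟨2 | 1⟩
  P = {3,6}:  v_{3} + v_{6} = v_{5}  ⟹  sig = ⟨2 | 1⟩
  P = {3,7}:  v_{3} + v_{7} = v_{8}  ⟹  sig = ⟨2 | 1⟩
  P = {4,5}:  v_{4} + v_{5} = v_{6}  ⟹  sig = ⟨2 | 1⟩
  P = {4,6}:  v_{4} + v_{6} = v_{1}  ⟹  sig = ⟨2 | 1⟩
  P = {4,8}:  v_{4} + v_{8} = v_{7}  ⟹  sig = ⟨2 | 1⟩
  P = {5,8}:  v_{5} + v_{8} = v_{3}  ⟹  sig = ⟨2 | 1⟩
  P = {6,7}:  v_{6} + v_{7} = v_{4}  ⟹  sig = ⟨2 | 1⟩
  P = {7,8}:  v_{7} + v_{8} = v_{2}  ⟹  sig = ⟨2 | 1⟩
  P = {1,2}:  v_{1} + v_{2} = v_{4} + v_{7}  ⟹  sig = ⟨2 | 1 1⟩
  P = {1,5}:  v_{1} + v_{5} = 2·v_{6}  ⟹  sig = ⟨2 | 2⟩
  P = {1,7}:  v_{1} + v_{7} = 2·v_{4}  ⟹  sig = ⟨2 | 2⟩
  P = {2,3}:  v_{2} + v_{3} = 2·v_{8}  ⟹  sig = ⟨2 | 2⟩
  P = {2,4}:  v_{2} + v_{4} = 2·v_{7}  ⟹  sig = ⟨2 | 2⟩

Signatures (|P|; sorted positive RHS coefficients), sorted:
    ⟨2 | 0⟩
    ⟨2 | 0⟩
    ⟨2 | 0⟩
    ⟨2 | 1⟩
    ⟨2 | 1⟩
    ⟨2 | 1⟩
    ⟨2 | 1⟩
    ⟨2 | 1⟩
    ⟨2 | 1⟩
    ⟨2 | 1⟩
    ⟨2 | 1⟩
    ⟨2 | 1⟩
    ⟨2 | 1⟩
    ⟨2 | 1⟩
    ⟨2 | 1⟩
    ⟨2 | 1 1⟩
    ⟨2 | 2⟩
    ⟨2 | 2⟩
    ⟨2 | 2⟩
    ⟨2 | 2⟩


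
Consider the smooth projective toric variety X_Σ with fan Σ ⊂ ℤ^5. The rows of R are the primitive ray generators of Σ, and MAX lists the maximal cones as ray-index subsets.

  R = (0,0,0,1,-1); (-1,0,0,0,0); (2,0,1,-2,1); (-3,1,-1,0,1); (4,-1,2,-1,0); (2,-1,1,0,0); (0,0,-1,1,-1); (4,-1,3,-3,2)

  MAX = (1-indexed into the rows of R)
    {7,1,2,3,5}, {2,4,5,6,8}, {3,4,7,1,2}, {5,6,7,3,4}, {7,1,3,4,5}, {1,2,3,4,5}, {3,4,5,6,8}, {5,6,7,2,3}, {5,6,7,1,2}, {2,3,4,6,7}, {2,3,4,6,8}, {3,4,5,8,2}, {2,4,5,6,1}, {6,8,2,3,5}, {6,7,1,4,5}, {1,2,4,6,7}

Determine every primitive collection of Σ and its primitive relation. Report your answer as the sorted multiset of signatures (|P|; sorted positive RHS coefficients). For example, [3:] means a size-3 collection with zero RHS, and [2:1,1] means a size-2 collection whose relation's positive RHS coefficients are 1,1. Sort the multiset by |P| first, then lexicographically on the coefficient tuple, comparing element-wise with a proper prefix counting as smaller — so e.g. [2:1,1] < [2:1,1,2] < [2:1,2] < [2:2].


Δ(Σ) — 8 vertices, 5 min non-faces:

  {7,8}:  v_{7} + v_{8} = v_{3} + v_{6} ; sig = [2:1,1]
  {1,8}:  v_{1} + v_{8} = v_{2} + v_{4} + 2·v_{5} ; sig = [2:1,1,2]
  {1,3,6}:  v_{1} + v_{3} + v_{6} = v_{5} ; sig = [3:1]
  {2,4,5,7}:  v_{2} + v_{4} + v_{5} + v_{7} = 0 ; sig = [4:]
  {2,3,4,5,6}:  v_{2} + v_{3} + v_{4} + v_{5} + v_{6} = v_{8} ; sig = [5:1]

Sorted signature multiset PRS(X):
    [2:1,1]
    [2:1,1,2]
    [3:1]
    [4:]
    [5:1]


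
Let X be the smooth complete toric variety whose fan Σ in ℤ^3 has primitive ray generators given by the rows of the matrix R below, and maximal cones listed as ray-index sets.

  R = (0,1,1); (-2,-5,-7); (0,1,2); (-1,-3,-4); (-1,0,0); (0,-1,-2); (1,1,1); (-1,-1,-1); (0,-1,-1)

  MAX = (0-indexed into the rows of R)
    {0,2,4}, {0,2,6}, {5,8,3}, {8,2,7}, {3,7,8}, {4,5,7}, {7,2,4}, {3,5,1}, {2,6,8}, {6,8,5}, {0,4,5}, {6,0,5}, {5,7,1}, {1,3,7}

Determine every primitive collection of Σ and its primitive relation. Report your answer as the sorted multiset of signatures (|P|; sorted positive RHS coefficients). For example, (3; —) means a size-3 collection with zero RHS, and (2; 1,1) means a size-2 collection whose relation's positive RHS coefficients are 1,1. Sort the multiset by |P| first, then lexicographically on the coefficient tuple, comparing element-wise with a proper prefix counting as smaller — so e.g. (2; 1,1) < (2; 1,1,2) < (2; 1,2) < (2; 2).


Primitive collections (17):

  P={0,8}:  v_{0} + v_{8} = 0 ; sig = (2; —)
  P={2,5}:  v_{2} + v_{5} = 0 ; sig = (2; —)
  P={6,7}:  v_{6} + v_{7} = 0 ; sig = (2; —)
  P={0,7}:  v_{0} + v_{7} = v_{4} ; sig = (2; 1)
  P={4,6}:  v_{4} + v_{6} = v_{0} ; sig = (2; 1)
  P={4,8}:  v_{4} + v_{8} = v_{7} ; sig = (2; 1)
  P={0,3}:  v_{0} + v_{3} = v_{5} + v_{7} ; sig = (2; 1,1)
  P={1,2}:  v_{1} + v_{2} = v_{3} + v_{7} ; sig = (2; 1,1)
  P={1,6}:  v_{1} + v_{6} = v_{3} + v_{5} ; sig = (2; 1,1)
  P={2,3}:  v_{2} + v_{3} = v_{7} + v_{8} ; sig = (2; 1,1)
  P={3,6}:  v_{3} + v_{6} = v_{5} + v_{8} ; sig = (2; 1,1)
  P={3,4}:  v_{3} + v_{4} = v_{5} + 2·v_{7} ; sig = (2; 1,2)
  P={1,8}:  v_{1} + v_{8} = 2·v_{3} ; sig = (2; 2)
  P={0,1}:  v_{0} + v_{1} = 2·v_{5} + 2·v_{7} ; sig = (2; 2,2)
  P={1,4}:  v_{1} + v_{4} = 2·v_{5} + 3·v_{7} ; sig = (2; 2,3)
  P={3,5,7}:  v_{3} + v_{5} + v_{7} = v_{1} ; sig = (3; 1)
  P={5,7,8}:  v_{5} + v_{7} + v_{8} = v_{3} ; sig = (3; 1)

so the primitive-relation signature multiset is
[(2; —), (2; —), (2; —), (2; 1), (2; 1), (2; 1), (2; 1,1), (2; 1,1), (2; 1,1), (2; 1,1), (2; 1,1), (2; 1,2), (2; 2), (2; 2,2), (2; 2,3), (3; 1), (3; 1)]


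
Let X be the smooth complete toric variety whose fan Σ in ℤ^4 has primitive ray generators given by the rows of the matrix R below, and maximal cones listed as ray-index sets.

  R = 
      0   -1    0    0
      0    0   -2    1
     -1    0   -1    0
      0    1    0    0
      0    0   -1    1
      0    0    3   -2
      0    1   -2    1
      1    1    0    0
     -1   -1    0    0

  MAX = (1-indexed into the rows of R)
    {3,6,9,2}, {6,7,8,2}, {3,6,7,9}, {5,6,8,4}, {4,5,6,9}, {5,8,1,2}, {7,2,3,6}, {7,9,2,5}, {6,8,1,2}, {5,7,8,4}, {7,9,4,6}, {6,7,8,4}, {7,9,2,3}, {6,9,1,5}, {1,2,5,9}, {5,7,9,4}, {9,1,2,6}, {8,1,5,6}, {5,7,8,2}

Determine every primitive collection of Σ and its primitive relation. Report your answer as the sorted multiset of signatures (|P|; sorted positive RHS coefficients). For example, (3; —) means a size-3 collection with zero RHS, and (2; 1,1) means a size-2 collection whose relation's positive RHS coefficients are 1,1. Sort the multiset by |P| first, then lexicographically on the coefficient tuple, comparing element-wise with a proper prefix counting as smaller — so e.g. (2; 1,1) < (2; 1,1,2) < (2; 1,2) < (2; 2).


Primitive collections (11):

  P = {1,4}:  v_{1} + v_{4} = 0 ; sig = (2; —)
  P = {8,9}:  v_{8} + v_{9} = 0 ; sig = (2; —)
  P = {1,7}:  v_{1} + v_{7} = v_{2} ; sig = (2; 1)
  P = {2,4}:  v_{2} + v_{4} = v_{7} ; sig = (2; 1)
  P = {3,5}:  v_{3} + v_{5} = v_{7} + v_{9} ; sig = (2; 1,1)
  P = {3,8}:  v_{3} + v_{8} = v_{2} + v_{6} + v_{7} ; sig = (2; 1,1,1)
  P = {1,3}:  v_{1} + v_{3} = 2·v_{2} + v_{6} + v_{9} ; sig = (2; 1,1,2)
  P = {3,4}:  v_{3} + v_{4} = v_{6} + 2·v_{7} + v_{9} ; sig = (2; 1,1,2)
  P = {2,5,6}:  v_{2} + v_{5} + v_{6} = 0 ; sig = (3; —)
  P = {5,6,7}:  v_{5} + v_{6} + v_{7} = v_{4} ; sig = (3; 1)
  P = {2,6,7,9}:  v_{2} + v_{6} + v_{7} + v_{9} = v_{3} ; sig = (4; 1)

so the primitive-relation signature multiset is
    |P|=2: 8 collections, coeffs (), (), (1), (1), (1,1), (1,1,1), (1,1,2), (1,1,2)
    |P|=3: 2 collections, coeffs (), (1)
    |P|=4: 1 collection, coeffs (1)


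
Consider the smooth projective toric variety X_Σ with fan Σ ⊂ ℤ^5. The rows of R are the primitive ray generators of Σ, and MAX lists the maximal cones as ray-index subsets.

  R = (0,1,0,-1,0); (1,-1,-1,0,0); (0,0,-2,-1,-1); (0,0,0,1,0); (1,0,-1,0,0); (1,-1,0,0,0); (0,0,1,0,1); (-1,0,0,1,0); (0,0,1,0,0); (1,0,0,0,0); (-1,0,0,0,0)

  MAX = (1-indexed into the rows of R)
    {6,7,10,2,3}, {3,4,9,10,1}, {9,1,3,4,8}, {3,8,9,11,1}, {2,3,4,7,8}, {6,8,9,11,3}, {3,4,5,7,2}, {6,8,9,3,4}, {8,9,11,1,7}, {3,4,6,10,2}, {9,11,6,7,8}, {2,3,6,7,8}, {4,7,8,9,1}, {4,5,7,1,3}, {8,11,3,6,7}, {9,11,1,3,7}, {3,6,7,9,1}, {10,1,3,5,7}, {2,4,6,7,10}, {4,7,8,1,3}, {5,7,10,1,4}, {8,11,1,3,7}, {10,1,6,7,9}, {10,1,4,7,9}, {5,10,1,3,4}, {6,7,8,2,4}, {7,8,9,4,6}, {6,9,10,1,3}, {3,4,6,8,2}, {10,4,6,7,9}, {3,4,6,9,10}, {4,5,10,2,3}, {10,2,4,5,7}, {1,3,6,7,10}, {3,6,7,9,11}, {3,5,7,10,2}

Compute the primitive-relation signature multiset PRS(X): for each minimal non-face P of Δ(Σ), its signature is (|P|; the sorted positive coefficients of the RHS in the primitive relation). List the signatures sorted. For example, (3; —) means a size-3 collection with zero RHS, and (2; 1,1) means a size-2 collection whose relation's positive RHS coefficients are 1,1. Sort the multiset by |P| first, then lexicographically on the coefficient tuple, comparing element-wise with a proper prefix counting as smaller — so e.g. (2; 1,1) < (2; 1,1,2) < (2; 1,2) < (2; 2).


Σ has 18 primitive collections:

  P={10,11}:  v_{10} + v_{11} = 0  ⇒ sig = (2; —)
  P={2,9}:  v_{2} + v_{9} = v_{6}  ⇒ sig = (2; 1)
  P={4,11}:  v_{4} + v_{11} = v_{8}  ⇒ sig = (2; 1)
  P={5,9}:  v_{5} + v_{9} = v_{10}  ⇒ sig = (2; 1)
  P={8,10}:  v_{8} + v_{10} = v_{4}  ⇒ sig = (2; 1)
  P={5,6}:  v_{5} + v_{6} = v_{2} + v_{10}  ⇒ sig = (2; 1,1)
  P={1,2}:  v_{1} + v_{2} = v_{3} + v_{7} + v_{10}  ⇒ sig = (2; 1,1,1)
  P={5,11}:  v_{5} + v_{11} = v_{3} + v_{4} + v_{7}  ⇒ sig = (2; 1,1,1)
  P={2,11}:  v_{2} + v_{11} = v_{3} + v_{6} + v_{7} + v_{8}  ⇒ sig = (2; 1,1,1,1)
  P={5,8}:  v_{5} + v_{8} = v_{3} + 2·v_{4} + v_{7}  ⇒ sig = (2; 1,1,2)
  P={1,6,8}:  v_{1} + v_{6} + v_{8} = 0  ⇒ sig = (3; —)
  P={1,4,6}:  v_{1} + v_{4} + v_{6} = v_{10}  ⇒ sig = (3; 1)
  P={1,6,11}:  v_{1} + v_{6} + v_{11} = v_{3} + v_{7} + v_{9}  ⇒ sig = (3; 1,1,1)
  P={3,4,7,9}:  v_{3} + v_{4} + v_{7} + v_{9} = 0  ⇒ sig = (4; —)
  P={3,4,6,7}:  v_{3} + v_{4} + v_{6} + v_{7} = v_{2}  ⇒ sig = (4; 1)
  P={3,4,7,10}:  v_{3} + v_{4} + v_{7} + v_{10} = v_{5}  ⇒ sig = (4; 1)
  P={3,7,8,9}:  v_{3} + v_{7} + v_{8} + v_{9} = v_{11}  ⇒ sig = (4; 1)
  P={3,7,9,10}:  v_{3} + v_{7} + v_{9} + v_{10} = v_{1} + v_{6}  ⇒ sig = (4; 1,1)

Hence PRS(X_Σ) =
    (2; —)
    (2; 1)
    (2; 1)
    (2; 1)
    (2; 1)
    (2; 1,1)
    (2; 1,1,1)
    (2; 1,1,1)
    (2; 1,1,1,1)
    (2; 1,1,2)
    (3; —)
    (3; 1)
    (3; 1,1,1)
    (4; —)
    (4; 1)
    (4; 1)
    (4; 1)
    (4; 1,1)


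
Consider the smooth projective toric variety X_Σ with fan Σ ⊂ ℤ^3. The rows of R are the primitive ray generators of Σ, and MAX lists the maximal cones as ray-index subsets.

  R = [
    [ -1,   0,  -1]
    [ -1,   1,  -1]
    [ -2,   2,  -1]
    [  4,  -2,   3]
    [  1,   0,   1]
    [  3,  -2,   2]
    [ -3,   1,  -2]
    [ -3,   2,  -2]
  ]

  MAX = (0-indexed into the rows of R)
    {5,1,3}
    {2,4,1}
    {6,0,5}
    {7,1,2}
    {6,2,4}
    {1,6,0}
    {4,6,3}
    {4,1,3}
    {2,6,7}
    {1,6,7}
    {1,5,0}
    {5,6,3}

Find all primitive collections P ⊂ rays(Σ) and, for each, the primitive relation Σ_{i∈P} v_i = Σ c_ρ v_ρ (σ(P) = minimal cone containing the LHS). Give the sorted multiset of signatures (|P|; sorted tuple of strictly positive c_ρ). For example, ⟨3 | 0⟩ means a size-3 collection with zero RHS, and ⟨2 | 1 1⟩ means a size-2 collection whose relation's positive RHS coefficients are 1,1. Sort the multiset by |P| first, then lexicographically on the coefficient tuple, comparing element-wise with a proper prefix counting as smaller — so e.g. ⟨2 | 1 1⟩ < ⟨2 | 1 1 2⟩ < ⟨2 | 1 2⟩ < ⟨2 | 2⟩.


14 minimal non-faces of Δ(Σ) (on 8 rays):

  • {0,4}:  v_{0} + v_{4} = 0 — sig = ⟨2 | 0⟩
  • {5,7}:  v_{5} + v_{7} = 0 — sig = ⟨2 | 0⟩
  • {0,2}:  v_{0} + v_{2} = v_{7} — sig = ⟨2 | 1⟩
  • {0,3}:  v_{0} + v_{3} = v_{5} — sig = ⟨2 | 1⟩
  • {2,5}:  v_{2} + v_{5} = v_{4} — sig = ⟨2 | 1⟩
  • {3,7}:  v_{3} + v_{7} = v_{4} — sig = ⟨2 | 1⟩
  • {4,5}:  v_{4} + v_{5} = v_{3} — sig = ⟨2 | 1⟩
  • {4,7}:  v_{4} + v_{7} = v_{2} — sig = ⟨2 | 1⟩
  • {0,7}:  v_{0} + v_{7} = v_{1} + v_{6} — sig = ⟨2 | 1 1⟩
  • {2,3}:  v_{2} + v_{3} = 2·v_{4} — sig = ⟨2 | 2⟩
  • {1,3,6}:  v_{1} + v_{3} + v_{6} = 0 — sig = ⟨3 | 0⟩
  • {1,4,6}:  v_{1} + v_{4} + v_{6} = v_{7} — sig = ⟨3 | 1⟩
  • {1,5,6}:  v_{1} + v_{5} + v_{6} = v_{0} — sig = ⟨3 | 1⟩
  • {1,2,6}:  v_{1} + v_{2} + v_{6} = 2·v_{7} — sig = ⟨3 | 2⟩

Sorted signature multiset PRS(X):
{ ⟨2 | 0⟩ ×2,  ⟨2 | 1⟩ ×6,  ⟨2 | 1 1⟩,  ⟨2 | 2⟩,  ⟨3 | 0⟩,  ⟨3 | 1⟩ ×2,  ⟨3 | 2⟩ }


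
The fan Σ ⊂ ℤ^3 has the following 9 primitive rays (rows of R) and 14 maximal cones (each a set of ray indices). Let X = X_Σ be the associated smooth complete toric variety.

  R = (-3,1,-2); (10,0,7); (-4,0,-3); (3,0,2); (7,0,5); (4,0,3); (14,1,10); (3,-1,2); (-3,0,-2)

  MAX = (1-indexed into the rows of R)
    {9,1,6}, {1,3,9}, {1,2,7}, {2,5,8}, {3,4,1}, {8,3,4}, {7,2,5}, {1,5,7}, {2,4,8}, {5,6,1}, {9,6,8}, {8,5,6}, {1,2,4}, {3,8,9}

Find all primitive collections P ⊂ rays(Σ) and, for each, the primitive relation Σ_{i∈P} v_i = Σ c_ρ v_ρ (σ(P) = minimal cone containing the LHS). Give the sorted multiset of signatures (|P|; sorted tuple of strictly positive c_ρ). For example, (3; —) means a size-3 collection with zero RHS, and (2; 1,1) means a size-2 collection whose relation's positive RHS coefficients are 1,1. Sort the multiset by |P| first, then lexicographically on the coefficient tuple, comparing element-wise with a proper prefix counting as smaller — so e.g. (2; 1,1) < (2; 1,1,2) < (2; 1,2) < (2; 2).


16 collections generate NE(X_Σ); each relation:

  P={1,8}:  v_{1} + v_{8} = 0  ⟹  sig = (2; —)
  P={3,6}:  v_{3} + v_{6} = 0  ⟹  sig = (2; —)
  P={4,9}:  v_{4} + v_{9} = 0  ⟹  sig = (2; —)
  P={2,9}:  v_{2} + v_{9} = v_{5}  ⟹  sig = (2; 1)
  P={3,5}:  v_{3} + v_{5} = v_{4}  ⟹  sig = (2; 1)
  P={4,5}:  v_{4} + v_{5} = v_{2}  ⟹  sig = (2; 1)
  P={4,6}:  v_{4} + v_{6} = v_{5}  ⟹  sig = (2; 1)
  P={5,9}:  v_{5} + v_{9} = v_{6}  ⟹  sig = (2; 1)
  P={7,8}:  v_{7} + v_{8} = v_{2} + v_{5}  ⟹  sig = (2; 1,1)
  P={3,7}:  v_{3} + v_{7} = v_{1} + v_{2} + v_{4}  ⟹  sig = (2; 1,1,1)
  P={4,7}:  v_{4} + v_{7} = v_{1} + 2·v_{2}  ⟹  sig = (2; 1,2)
  P={7,9}:  v_{7} + v_{9} = v_{1} + 2·v_{5}  ⟹  sig = (2; 1,2)
  P={6,7}:  v_{6} + v_{7} = v_{1} + 3·v_{5}  ⟹  sig = (2; 1,3)
  P={2,3}:  v_{2} + v_{3} = 2·v_{4}  ⟹  sig = (2; 2)
  P={2,6}:  v_{2} + v_{6} = 2·v_{5}  ⟹  sig = (2; 2)
  P={1,2,5}:  v_{1} + v_{2} + v_{5} = v_{7}  ⟹  sig = (3; 1)

Sorted signature multiset PRS(X):
    |P|=2: 15 collections, coeffs (), (), (), (1), (1), (1), (1), (1), (1,1), (1,1,1), (1,2), (1,2), (1,3), (2), (2)
    |P|=3: 1 collection, coeffs (1)


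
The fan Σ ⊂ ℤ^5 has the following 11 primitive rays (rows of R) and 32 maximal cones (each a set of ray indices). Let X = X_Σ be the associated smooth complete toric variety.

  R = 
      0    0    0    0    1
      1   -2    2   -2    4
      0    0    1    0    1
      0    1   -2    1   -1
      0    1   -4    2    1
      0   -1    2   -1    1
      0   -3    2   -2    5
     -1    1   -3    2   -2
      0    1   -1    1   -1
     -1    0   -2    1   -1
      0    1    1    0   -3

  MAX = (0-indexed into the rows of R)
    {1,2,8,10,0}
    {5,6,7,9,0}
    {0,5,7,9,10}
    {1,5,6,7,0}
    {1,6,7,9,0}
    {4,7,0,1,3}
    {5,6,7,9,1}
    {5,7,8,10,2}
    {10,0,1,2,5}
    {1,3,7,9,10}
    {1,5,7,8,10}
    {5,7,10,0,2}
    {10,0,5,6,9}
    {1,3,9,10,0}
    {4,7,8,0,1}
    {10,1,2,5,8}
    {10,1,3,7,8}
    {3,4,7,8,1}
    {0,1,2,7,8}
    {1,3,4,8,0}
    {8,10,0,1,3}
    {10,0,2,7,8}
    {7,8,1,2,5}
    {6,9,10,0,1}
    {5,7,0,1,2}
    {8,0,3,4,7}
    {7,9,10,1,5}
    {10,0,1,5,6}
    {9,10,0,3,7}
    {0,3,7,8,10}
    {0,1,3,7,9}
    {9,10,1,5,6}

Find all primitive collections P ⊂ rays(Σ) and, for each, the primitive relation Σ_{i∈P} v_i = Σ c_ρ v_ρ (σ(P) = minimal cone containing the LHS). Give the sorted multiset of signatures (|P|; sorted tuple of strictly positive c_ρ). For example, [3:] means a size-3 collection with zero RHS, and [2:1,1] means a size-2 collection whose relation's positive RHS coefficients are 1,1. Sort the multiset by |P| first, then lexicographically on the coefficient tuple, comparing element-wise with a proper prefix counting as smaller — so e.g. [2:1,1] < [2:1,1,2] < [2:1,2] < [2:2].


Δ(Σ) — 11 vertices, 18 min non-faces:

  P = {3,5}:  v_{3} + v_{5} = 0 — sig = [2:]
  P = {8,9}:  v_{8} + v_{9} = v_{7} — sig = [2:1]
  P = {2,3}:  v_{2} + v_{3} = v_{0} + v_{8} — sig = [2:1,1]
  P = {4,10}:  v_{4} + v_{10} = v_{3} + v_{8} — sig = [2:1,1]
  P = {2,9}:  v_{2} + v_{9} = v_{0} + v_{5} + v_{7} — sig = [2:1,1,1]
  P = {3,6}:  v_{3} + v_{6} = v_{0} + v_{1} + v_{9} — sig = [2:1,1,1]
  P = {4,5}:  v_{4} + v_{5} = v_{0} + v_{1} + v_{7} + v_{8} — sig = [2:1,1,1,1]
  P = {6,8}:  v_{6} + v_{8} = v_{0} + v_{1} + v_{5} + v_{7} — sig = [2:1,1,1,1]
  P = {4,9}:  v_{4} + v_{9} = v_{0} + v_{1} + v_{3} + 2·v_{7} — sig = [2:1,1,1,2]
  P = {2,4}:  v_{2} + v_{4} = 2·v_{0} + v_{1} + v_{7} + 2·v_{8} — sig = [2:1,1,2,2]
  P = {2,6}:  v_{2} + v_{6} = 2·v_{0} + v_{1} + 2·v_{5} + v_{7} — sig = [2:1,1,2,2]
  P = {4,6}:  v_{4} + v_{6} = 2·v_{0} + 2·v_{1} + 2·v_{7} — sig = [2:2,2,2]
  P = {0,5,8}:  v_{0} + v_{5} + v_{8} = v_{2} — sig = [3:1]
  P = {6,7,10}:  v_{6} + v_{7} + v_{10} = v_{5} + v_{9} — sig = [3:1,1]
  P = {0,1,7,10}:  v_{0} + v_{1} + v_{7} + v_{10} = 0 — sig = [4:]
  P = {0,1,5,9}:  v_{0} + v_{1} + v_{5} + v_{9} = v_{6} — sig = [4:1]
  P = {1,2,7,10}:  v_{1} + v_{2} + v_{7} + v_{10} = v_{5} + v_{8} — sig = [4:1,1]
  P = {0,1,3,7,8}:  v_{0} + v_{1} + v_{3} + v_{7} + v_{8} = v_{4} — sig = [5:1]

Sorted signature multiset PRS(X):
    |P|=2: 12 collections, coeffs (), (1), (1,1), (1,1), (1,1,1), (1,1,1), (1,1,1,1), (1,1,1,1), (1,1,1,2), (1,1,2,2), (1,1,2,2), (2,2,2)
    |P|=3: 2 collections, coeffs (1), (1,1)
    |P|=4: 3 collections, coeffs (), (1), (1,1)
    |P|=5: 1 collection, coeffs (1)


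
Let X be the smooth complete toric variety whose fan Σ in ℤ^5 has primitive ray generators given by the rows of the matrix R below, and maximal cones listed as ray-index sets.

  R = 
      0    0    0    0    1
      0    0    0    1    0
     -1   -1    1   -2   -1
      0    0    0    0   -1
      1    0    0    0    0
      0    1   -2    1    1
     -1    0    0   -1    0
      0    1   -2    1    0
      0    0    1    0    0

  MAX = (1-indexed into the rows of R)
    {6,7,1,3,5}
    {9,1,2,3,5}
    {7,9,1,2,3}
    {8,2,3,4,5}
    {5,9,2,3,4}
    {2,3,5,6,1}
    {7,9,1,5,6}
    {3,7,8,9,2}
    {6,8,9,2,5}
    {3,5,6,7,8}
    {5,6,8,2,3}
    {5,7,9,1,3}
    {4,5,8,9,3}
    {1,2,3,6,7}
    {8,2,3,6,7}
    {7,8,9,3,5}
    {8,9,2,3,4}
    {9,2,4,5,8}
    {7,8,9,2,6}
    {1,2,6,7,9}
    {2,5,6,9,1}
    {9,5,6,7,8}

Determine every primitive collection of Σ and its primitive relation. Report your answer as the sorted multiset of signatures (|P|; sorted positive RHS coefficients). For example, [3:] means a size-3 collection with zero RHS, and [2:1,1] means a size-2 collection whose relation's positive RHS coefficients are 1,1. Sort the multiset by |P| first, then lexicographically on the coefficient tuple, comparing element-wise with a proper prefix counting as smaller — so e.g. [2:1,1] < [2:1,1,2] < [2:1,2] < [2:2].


7 collections generate NE(X_Σ); each relation:

  • {1,4}:  v_{1} + v_{4} = 0 ; sig = [2:]
  • {1,8}:  v_{1} + v_{8} = v_{6} ; sig = [2:1]
  • {4,6}:  v_{4} + v_{6} = v_{8} ; sig = [2:1]
  • {4,7}:  v_{4} + v_{7} = v_{3} + v_{8} + v_{9} ; sig = [2:1,1,1]
  • {2,5,7}:  v_{2} + v_{5} + v_{7} = 0 ; sig = [3:]
  • {3,6,9}:  v_{3} + v_{6} + v_{9} = v_{7} ; sig = [3:1]
  • {2,3,5,8,9}:  v_{2} + v_{3} + v_{5} + v_{8} + v_{9} = v_{4} ; sig = [5:1]

so the primitive-relation signature multiset is
{ [2:],  [2:1] ×2,  [2:1,1,1],  [3:],  [3:1],  [5:1] }


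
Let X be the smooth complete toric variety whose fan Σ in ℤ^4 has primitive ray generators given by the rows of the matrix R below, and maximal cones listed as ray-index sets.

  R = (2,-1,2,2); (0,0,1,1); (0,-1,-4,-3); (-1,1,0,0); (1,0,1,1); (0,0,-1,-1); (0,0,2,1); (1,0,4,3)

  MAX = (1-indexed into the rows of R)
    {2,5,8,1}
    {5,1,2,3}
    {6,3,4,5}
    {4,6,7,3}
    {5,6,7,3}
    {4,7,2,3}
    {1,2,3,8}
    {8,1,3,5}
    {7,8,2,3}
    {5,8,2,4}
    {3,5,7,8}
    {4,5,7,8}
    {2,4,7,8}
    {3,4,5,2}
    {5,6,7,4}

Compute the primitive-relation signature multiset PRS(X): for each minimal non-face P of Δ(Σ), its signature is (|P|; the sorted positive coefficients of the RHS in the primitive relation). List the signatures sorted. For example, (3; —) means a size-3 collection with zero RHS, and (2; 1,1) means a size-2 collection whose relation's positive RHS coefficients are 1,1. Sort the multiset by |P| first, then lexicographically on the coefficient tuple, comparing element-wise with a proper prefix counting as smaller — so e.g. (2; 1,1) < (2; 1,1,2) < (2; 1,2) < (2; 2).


Primitive collections (9):

  {2,6}:  v_{2} + v_{6} = 0 ; sig = (2; —)
  {1,4}:  v_{1} + v_{4} = v_{2} + v_{5} ; sig = (2; 1,1)
  {6,8}:  v_{6} + v_{8} = v_{5} + v_{7} ; sig = (2; 1,1)
  {1,6}:  v_{1} + v_{6} = v_{3} + v_{5} + v_{8} ; sig = (2; 1,1,1)
  {1,7}:  v_{1} + v_{7} = v_{3} + 2·v_{8} ; sig = (2; 1,2)
  {3,4,8}:  v_{3} + v_{4} + v_{8} = 0 ; sig = (3; —)
  {2,5,7}:  v_{2} + v_{5} + v_{7} = v_{8} ; sig = (3; 1)
  {2,3,5,8}:  v_{2} + v_{3} + v_{5} + v_{8} = v_{1} ; sig = (4; 1)
  {3,4,5,7}:  v_{3} + v_{4} + v_{5} + v_{7} = v_{6} ; sig = (4; 1)

Sorted signature multiset PRS(X):
    |P|=2: 5 collections, coeffs (), (1,1), (1,1), (1,1,1), (1,2)
    |P|=3: 2 collections, coeffs (), (1)
    |P|=4: 2 collections, coeffs (1), (1)


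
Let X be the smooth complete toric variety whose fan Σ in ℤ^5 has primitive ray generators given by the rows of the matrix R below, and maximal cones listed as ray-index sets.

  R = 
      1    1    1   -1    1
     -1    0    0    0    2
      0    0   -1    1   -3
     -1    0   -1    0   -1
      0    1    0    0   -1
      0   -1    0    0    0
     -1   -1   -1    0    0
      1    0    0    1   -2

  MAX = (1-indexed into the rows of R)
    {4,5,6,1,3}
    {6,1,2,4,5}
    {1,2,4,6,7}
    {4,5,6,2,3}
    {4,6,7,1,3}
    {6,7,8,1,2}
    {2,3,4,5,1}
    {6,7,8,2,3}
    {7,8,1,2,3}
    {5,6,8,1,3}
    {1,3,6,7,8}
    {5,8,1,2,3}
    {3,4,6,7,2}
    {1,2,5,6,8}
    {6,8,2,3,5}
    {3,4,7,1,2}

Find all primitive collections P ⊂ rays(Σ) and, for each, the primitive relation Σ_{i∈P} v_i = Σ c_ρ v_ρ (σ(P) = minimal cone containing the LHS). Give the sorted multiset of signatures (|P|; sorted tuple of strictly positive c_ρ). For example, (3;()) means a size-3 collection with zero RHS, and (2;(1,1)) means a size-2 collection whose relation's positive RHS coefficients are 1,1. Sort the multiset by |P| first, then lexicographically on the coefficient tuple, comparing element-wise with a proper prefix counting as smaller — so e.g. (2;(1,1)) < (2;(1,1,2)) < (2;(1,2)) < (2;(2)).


Minimal non-faces — 3 found among 8 rays, 16 max cones:

  P = {4,8}:  v_{4} + v_{8} = v_{3}  ⇒ sig = (2;(1))
  P = {5,7}:  v_{5} + v_{7} = v_{4}  ⇒ sig = (2;(1))
  P = {1,2,3,6}:  v_{1} + v_{2} + v_{3} + v_{6} = 0  ⇒ sig = (4;())

Signatures (|P|; sorted positive RHS coefficients), sorted:
    (2;(1))
    (2;(1))
    (4;())


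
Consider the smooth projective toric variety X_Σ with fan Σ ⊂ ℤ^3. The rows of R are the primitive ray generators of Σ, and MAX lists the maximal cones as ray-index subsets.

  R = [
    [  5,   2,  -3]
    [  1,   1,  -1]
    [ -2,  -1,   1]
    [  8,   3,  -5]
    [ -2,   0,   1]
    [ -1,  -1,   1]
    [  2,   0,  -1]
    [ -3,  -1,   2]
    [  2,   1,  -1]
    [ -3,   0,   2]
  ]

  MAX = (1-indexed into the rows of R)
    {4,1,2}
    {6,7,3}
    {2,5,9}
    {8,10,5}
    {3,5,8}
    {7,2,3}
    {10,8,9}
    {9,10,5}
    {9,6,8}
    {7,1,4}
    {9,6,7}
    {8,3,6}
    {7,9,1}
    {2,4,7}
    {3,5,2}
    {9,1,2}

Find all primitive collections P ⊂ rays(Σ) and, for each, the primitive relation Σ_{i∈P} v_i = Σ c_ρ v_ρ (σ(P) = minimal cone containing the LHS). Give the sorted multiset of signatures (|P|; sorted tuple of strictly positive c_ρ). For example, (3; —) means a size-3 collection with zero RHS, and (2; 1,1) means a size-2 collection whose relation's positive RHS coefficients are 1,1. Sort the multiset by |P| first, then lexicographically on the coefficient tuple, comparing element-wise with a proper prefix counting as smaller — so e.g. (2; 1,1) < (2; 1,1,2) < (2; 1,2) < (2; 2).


Minimal non-faces — 24 found among 10 rays, 16 max cones:

  {2,6}:  v_{2} + v_{6} = 0  ⟹  sig = (2; —)
  {3,9}:  v_{3} + v_{9} = 0  ⟹  sig = (2; —)
  {5,7}:  v_{5} + v_{7} = 0  ⟹  sig = (2; —)
  {1,8}:  v_{1} + v_{8} = v_{9}  ⟹  sig = (2; 1)
  {2,8}:  v_{2} + v_{8} = v_{5}  ⟹  sig = (2; 1)
  {4,8}:  v_{4} + v_{8} = v_{1}  ⟹  sig = (2; 1)
  {5,6}:  v_{5} + v_{6} = v_{8}  ⟹  sig = (2; 1)
  {7,8}:  v_{7} + v_{8} = v_{6}  ⟹  sig = (2; 1)
  {1,3}:  v_{1} + v_{3} = v_{2} + v_{7}  ⟹  sig = (2; 1,1)
  {1,5}:  v_{1} + v_{5} = v_{2} + v_{9}  ⟹  sig = (2; 1,1)
  {1,6}:  v_{1} + v_{6} = v_{7} + v_{9}  ⟹  sig = (2; 1,1)
  {3,10}:  v_{3} + v_{10} = v_{5} + v_{8}  ⟹  sig = (2; 1,1)
  {4,5}:  v_{4} + v_{5} = v_{1} + v_{2}  ⟹  sig = (2; 1,1)
  {4,6}:  v_{4} + v_{6} = v_{1} + v_{7}  ⟹  sig = (2; 1,1)
  {7,10}:  v_{7} + v_{10} = v_{8} + v_{9}  ⟹  sig = (2; 1,1)
  {1,10}:  v_{1} + v_{10} = v_{5} + 2·v_{9}  ⟹  sig = (2; 1,2)
  {2,10}:  v_{2} + v_{10} = 2·v_{5} + v_{9}  ⟹  sig = (2; 1,2)
  {4,10}:  v_{4} + v_{10} = v_{2} + 2·v_{9}  ⟹  sig = (2; 1,2)
  {6,10}:  v_{6} + v_{10} = 2·v_{8} + v_{9}  ⟹  sig = (2; 1,2)
  {4,9}:  v_{4} + v_{9} = 2·v_{1}  ⟹  sig = (2; 2)
  {3,4}:  v_{3} + v_{4} = 2·v_{2} + 2·v_{7}  ⟹  sig = (2; 2,2)
  {1,2,7}:  v_{1} + v_{2} + v_{7} = v_{4}  ⟹  sig = (3; 1)
  {2,7,9}:  v_{2} + v_{7} + v_{9} = v_{1}  ⟹  sig = (3; 1)
  {5,8,9}:  v_{5} + v_{8} + v_{9} = v_{10}  ⟹  sig = (3; 1)

so the primitive-relation signature multiset is
    |P|=2: 21 collections, coeffs (), (), (), (1), (1), (1), (1), (1), (1,1), (1,1), (1,1), (1,1), (1,1), (1,1), (1,1), (1,2), (1,2), (1,2), (1,2), (2), (2,2)
    |P|=3: 3 collections, coeffs (1), (1), (1)
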